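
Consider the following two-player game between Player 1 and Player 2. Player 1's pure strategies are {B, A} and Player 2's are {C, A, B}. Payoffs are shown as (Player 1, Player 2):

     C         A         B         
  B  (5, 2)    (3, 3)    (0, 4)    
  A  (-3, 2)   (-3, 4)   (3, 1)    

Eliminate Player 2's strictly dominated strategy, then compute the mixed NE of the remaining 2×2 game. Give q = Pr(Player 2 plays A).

q = 1/3

Player 2's strategy C is strictly dominated by A: 3 > 2 and 4 > 2. Eliminate C.
Set Player 1's expected payoff from B equal to that from A:
  Player 1's payoff from B: q·3 + (1−q)·0 = 3q
  Player 1's payoff from A: q·(-3) + (1−q)·3 = -6q + 3
  3q = -6q + 3  ⇒  9q = 3  ⇒  q = 1/3.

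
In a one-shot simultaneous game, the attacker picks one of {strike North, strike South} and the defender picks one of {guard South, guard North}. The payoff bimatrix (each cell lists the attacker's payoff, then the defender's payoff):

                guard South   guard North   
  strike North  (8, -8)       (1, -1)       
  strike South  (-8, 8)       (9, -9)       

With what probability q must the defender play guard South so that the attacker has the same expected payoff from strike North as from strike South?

In a mixed equilibrium the attacker is indifferent between strike North and strike South; this condition fixes q.
  the attacker's payoff to strike North: q·8 + (1−q)·1 = 7q + 1
  the attacker's payoff to strike South: q·(-8) + (1−q)·9 = -17q + 9
  7q + 1 = -17q + 9  ⇒  24q = 8  ⇒  q = 1/3.

q = 1/3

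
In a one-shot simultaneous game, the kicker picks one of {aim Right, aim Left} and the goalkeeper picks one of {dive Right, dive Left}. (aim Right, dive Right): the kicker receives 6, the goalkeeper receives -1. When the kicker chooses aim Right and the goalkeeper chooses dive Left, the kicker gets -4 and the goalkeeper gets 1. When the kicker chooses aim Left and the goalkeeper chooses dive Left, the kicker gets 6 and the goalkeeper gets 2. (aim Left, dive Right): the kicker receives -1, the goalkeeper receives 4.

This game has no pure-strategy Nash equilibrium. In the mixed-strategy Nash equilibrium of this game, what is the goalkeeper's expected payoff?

Set the goalkeeper's expected payoff from dive Right equal to that from dive Left:
  the goalkeeper's payoff to dive Right: p·(-1) + (1−p)·4 = -5p + 4
  the goalkeeper's payoff to dive Left: p·1 + (1−p)·2 = -p + 2
  -5p + 4 = -p + 2  ⇒  -4p = -2  ⇒  p = 1/2.
At equilibrium the goalkeeper is indifferent across columns, so the goalkeeper's payoff equals the payoff from dive Right: (1/2)·(-1) + (1/2)·4 = 3/2.

3/2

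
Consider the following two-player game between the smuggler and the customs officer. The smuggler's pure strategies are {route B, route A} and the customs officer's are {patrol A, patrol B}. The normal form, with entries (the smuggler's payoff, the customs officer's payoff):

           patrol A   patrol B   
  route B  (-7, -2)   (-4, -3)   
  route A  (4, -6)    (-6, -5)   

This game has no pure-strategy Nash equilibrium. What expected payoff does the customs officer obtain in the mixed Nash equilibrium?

For the customs officer to be willing to mix, the customs officer must be indifferent between patrol A and patrol B, which pins down the smuggler's mix.
  the customs officer's expected payoff from patrol A: p·(-2) + (1−p)·(-6) = 4p - 6
  the customs officer's expected payoff from patrol B: p·(-3) + (1−p)·(-5) = 2p - 5
  4p - 6 = 2p - 5  ⇒  2p = 1  ⇒  p = 1/2.
At equilibrium the customs officer is indifferent across columns, so the customs officer's payoff equals the payoff from patrol A: (1/2)·(-2) + (1/2)·(-6) = -4.

-4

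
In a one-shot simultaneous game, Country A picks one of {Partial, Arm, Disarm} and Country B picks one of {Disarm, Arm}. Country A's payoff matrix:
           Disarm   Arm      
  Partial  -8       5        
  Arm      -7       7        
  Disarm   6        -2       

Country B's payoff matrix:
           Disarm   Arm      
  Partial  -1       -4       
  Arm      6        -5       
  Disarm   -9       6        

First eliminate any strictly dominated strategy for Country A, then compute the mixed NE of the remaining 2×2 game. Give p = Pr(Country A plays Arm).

Country A's strategy Partial is strictly dominated by Arm: -7 > -8 and 7 > 5. Eliminate Partial.
In a mixed equilibrium Country B is indifferent between Disarm and Arm; this condition fixes p.
  Country B's payoff to Disarm: p·6 + (1−p)·(-9) = 15p - 9
  Country B's payoff to Arm: p·(-5) + (1−p)·6 = -11p + 6
  15p - 9 = -11p + 6  ⇒  26p = 15  ⇒  p = 15/26.

p = 15/26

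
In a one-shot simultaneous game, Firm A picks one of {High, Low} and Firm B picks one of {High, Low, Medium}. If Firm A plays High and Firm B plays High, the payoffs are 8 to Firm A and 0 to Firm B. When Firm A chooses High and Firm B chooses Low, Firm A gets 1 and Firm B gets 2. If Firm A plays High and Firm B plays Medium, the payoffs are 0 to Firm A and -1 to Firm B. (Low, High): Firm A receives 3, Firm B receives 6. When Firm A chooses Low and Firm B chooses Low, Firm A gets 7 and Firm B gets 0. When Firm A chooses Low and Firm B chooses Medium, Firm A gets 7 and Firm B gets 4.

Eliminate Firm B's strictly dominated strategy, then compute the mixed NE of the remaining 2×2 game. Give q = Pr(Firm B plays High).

Firm B's strategy Medium is strictly dominated by High: 0 > -1 and 6 > 4. Eliminate Medium.
Firm A's indifference between High and Low determines Firm B's mixing probability q:
  Firm A's payoff to High: q·8 + (1−q)·1 = 7q + 1
  Firm A's payoff to Low: q·3 + (1−q)·7 = -4q + 7
  7q + 1 = -4q + 7  ⇒  11q = 6  ⇒  q = 6/11.

q = 6/11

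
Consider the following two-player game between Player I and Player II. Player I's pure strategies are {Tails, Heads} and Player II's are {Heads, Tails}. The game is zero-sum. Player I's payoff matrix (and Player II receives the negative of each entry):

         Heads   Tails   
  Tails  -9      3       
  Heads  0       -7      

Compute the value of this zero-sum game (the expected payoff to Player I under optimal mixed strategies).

v = -63/19

Player II's mix must leave Player I indifferent between Tails and Heads.
  Player I's payoff to Tails: q·(-9) + (1−q)·3 = -12q + 3
  Player I's payoff to Heads: q·0 + (1−q)·(-7) = 7q - 7
  -12q + 3 = 7q - 7  ⇒  -19q = -10  ⇒  q = 10/19.
The value is Player I's expected payoff against this mix (using Tails): (10/19)·(-9) + (9/19)·3 = -63/19.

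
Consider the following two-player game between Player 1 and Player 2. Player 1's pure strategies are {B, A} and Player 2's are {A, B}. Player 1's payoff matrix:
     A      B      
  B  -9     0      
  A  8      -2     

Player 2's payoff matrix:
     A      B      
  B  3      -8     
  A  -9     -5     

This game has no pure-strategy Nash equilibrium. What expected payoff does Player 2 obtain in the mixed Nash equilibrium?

-29/5

Player 2's indifference between A and B determines Player 1's mixing probability p:
  Player 2's payoff from A: p·3 + (1−p)·(-9) = 12p - 9
  Player 2's payoff from B: p·(-8) + (1−p)·(-5) = -3p - 5
  12p - 9 = -3p - 5  ⇒  15p = 4  ⇒  p = 4/15.
At equilibrium Player 2 is indifferent across columns, so Player 2's payoff equals the payoff from A: (4/15)·3 + (11/15)·(-9) = -29/5.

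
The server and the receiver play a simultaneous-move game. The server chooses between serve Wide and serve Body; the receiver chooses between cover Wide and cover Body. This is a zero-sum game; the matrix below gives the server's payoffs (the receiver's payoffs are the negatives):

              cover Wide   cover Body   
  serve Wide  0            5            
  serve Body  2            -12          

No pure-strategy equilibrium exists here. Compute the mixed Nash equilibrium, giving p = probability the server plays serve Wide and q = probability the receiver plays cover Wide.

p = 14/19, q = 17/19

In a mixed equilibrium the receiver is indifferent between cover Wide and cover Body; this condition fixes p.
  the receiver's payoff from cover Wide: p·0 + (1−p)·(-2) = 2p - 2
  the receiver's payoff from cover Body: p·(-5) + (1−p)·12 = -17p + 12
  2p - 2 = -17p + 12  ⇒  19p = 14  ⇒  p = 14/19.
In a mixed equilibrium the server is indifferent between serve Wide and serve Body; this condition fixes q.
  the server's payoff from serve Wide: q·0 + (1−q)·5 = -5q + 5
  the server's payoff from serve Body: q·2 + (1−q)·(-12) = 14q - 12
  -5q + 5 = 14q - 12  ⇒  -19q = -17  ⇒  q = 17/19.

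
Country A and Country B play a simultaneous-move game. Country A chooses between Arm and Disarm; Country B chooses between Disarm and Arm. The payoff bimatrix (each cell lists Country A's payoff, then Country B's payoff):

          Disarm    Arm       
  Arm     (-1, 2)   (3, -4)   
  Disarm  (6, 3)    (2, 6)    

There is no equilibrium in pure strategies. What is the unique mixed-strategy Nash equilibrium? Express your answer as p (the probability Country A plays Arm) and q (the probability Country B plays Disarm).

Country B's indifference between Disarm and Arm determines Country A's mixing probability p:
  Country B's payoff to Disarm: p·2 + (1−p)·3 = -p + 3
  Country B's payoff to Arm: p·(-4) + (1−p)·6 = -10p + 6
  -p + 3 = -10p + 6  ⇒  9p = 3  ⇒  p = 1/3.
In a mixed equilibrium Country A is indifferent between Arm and Disarm; this condition fixes q.
  Country A's payoff to Arm: q·(-1) + (1−q)·3 = -4q + 3
  Country A's payoff to Disarm: q·6 + (1−q)·2 = 4q + 2
  -4q + 3 = 4q + 2  ⇒  -8q = -1  ⇒  q = 1/8.

p = 1/3, q = 1/8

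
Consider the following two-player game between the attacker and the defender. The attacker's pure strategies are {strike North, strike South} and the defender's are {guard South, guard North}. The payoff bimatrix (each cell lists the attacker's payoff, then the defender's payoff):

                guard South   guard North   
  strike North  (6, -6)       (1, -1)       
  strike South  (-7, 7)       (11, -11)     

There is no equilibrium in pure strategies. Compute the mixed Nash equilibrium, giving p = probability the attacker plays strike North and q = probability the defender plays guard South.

In a mixed equilibrium the defender is indifferent between guard South and guard North; this condition fixes p.
  the defender's expected payoff from guard South: p·(-6) + (1−p)·7 = -13p + 7
  the defender's expected payoff from guard North: p·(-1) + (1−p)·(-11) = 10p - 11
  -13p + 7 = 10p - 11  ⇒  -23p = -18  ⇒  p = 18/23.
The attacker's indifference between strike North and strike South determines the defender's mixing probability q:
  the attacker's payoff to strike North: q·6 + (1−q)·1 = 5q + 1
  the attacker's payoff to strike South: q·(-7) + (1−q)·11 = -18q + 11
  5q + 1 = -18q + 11  ⇒  23q = 10  ⇒  q = 10/23.

p = 18/23, q = 10/23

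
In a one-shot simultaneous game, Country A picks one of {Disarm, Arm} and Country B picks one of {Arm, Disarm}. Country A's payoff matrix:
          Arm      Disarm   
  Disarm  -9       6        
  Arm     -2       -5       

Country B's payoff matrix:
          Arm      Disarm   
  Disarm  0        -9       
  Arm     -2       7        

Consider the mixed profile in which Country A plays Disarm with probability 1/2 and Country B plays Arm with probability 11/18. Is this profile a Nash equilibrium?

Yes

Check Country B's indifference given Country A's mix p = 1/2:
  payoff from Arm = -1; payoff from Disarm = -1 — equal.
Check Country A's indifference given Country B's mix q = 11/18:
  payoff from Disarm = -19/6; payoff from Arm = -19/6 — equal.
Both players are indifferent, so neither can profitably deviate.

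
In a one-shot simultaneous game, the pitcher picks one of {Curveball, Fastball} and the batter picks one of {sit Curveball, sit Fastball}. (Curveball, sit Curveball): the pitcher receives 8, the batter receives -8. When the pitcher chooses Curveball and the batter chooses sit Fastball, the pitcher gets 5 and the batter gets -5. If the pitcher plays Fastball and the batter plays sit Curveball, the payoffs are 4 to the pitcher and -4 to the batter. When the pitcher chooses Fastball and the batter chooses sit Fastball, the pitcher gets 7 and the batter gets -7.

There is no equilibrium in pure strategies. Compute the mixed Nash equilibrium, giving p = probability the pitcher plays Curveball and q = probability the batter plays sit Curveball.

p = 1/2, q = 1/3

The pitcher's mix must leave the batter indifferent between sit Curveball and sit Fastball.
  the batter's payoff to sit Curveball: p·(-8) + (1−p)·(-4) = -4p - 4
  the batter's payoff to sit Fastball: p·(-5) + (1−p)·(-7) = 2p - 7
  -4p - 4 = 2p - 7  ⇒  -6p = -3  ⇒  p = 1/2.
Set the pitcher's expected payoff from Curveball equal to that from Fastball:
  the pitcher's expected payoff from Curveball: q·8 + (1−q)·5 = 3q + 5
  the pitcher's expected payoff from Fastball: q·4 + (1−q)·7 = -3q + 7
  3q + 5 = -3q + 7  ⇒  6q = 2  ⇒  q = 1/3.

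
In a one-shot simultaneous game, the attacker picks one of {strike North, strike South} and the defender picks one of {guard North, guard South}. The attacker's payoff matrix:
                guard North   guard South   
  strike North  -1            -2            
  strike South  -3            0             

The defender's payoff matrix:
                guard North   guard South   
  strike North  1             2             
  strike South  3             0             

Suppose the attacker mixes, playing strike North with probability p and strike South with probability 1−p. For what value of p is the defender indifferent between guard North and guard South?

The attacker's mix must leave the defender indifferent between guard North and guard South.
  the defender's payoff from guard North: p·1 + (1−p)·3 = -2p + 3
  the defender's payoff from guard South: p·2 + (1−p)·0 = 2p
  -2p + 3 = 2p  ⇒  -4p = -3  ⇒  p = 3/4.

p = 3/4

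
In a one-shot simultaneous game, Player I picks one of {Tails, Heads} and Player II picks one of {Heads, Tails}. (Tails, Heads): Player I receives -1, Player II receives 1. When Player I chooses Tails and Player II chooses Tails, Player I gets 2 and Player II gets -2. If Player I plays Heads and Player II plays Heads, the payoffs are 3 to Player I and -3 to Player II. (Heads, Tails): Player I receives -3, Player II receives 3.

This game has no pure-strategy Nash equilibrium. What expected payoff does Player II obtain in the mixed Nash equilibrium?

-1/3

Player II's indifference between Heads and Tails determines Player I's mixing probability p:
  Player II's payoff from Heads: p·1 + (1−p)·(-3) = 4p - 3
  Player II's payoff from Tails: p·(-2) + (1−p)·3 = -5p + 3
  4p - 3 = -5p + 3  ⇒  9p = 6  ⇒  p = 2/3.
At equilibrium Player II is indifferent across columns, so Player II's payoff equals the payoff from Heads: (2/3)·1 + (1/3)·(-3) = -1/3.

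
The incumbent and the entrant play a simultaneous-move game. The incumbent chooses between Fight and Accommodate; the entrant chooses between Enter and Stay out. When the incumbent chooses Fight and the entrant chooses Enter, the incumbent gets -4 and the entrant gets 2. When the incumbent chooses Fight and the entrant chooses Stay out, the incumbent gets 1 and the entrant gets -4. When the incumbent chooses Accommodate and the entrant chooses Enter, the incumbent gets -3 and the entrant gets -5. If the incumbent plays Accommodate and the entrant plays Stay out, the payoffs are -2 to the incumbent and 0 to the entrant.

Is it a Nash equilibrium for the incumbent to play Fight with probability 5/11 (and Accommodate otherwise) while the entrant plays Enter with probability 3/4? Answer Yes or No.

Yes

Check the entrant's indifference given the incumbent's mix p = 5/11:
  payoff from Enter = -20/11; payoff from Stay out = -20/11 — equal.
Check the incumbent's indifference given the entrant's mix q = 3/4:
  payoff from Fight = -11/4; payoff from Accommodate = -11/4 — equal.
Both players are indifferent, so neither can profitably deviate.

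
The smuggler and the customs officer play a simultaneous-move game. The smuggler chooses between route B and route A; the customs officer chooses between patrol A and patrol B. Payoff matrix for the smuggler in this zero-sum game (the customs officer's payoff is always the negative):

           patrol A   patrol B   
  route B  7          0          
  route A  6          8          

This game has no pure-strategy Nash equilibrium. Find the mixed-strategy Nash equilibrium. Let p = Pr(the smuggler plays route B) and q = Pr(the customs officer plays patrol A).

p = 2/9, q = 8/9

Set the customs officer's expected payoff from patrol A equal to that from patrol B:
  the customs officer's expected payoff from patrol A: p·(-7) + (1−p)·(-6) = -p - 6
  the customs officer's expected payoff from patrol B: p·0 + (1−p)·(-8) = 8p - 8
  -p - 6 = 8p - 8  ⇒  -9p = -2  ⇒  p = 2/9.
For the smuggler to be willing to mix, the smuggler must be indifferent between route B and route A, which pins down the customs officer's mix.
  the smuggler's payoff from route B: q·7 + (1−q)·0 = 7q
  the smuggler's payoff from route A: q·6 + (1−q)·8 = -2q + 8
  7q = -2q + 8  ⇒  9q = 8  ⇒  q = 8/9.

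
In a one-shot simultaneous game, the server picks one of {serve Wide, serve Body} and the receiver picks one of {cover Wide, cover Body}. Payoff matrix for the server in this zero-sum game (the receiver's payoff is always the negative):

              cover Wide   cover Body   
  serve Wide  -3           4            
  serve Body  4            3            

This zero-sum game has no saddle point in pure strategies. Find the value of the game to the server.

The receiver's mix must leave the server indifferent between serve Wide and serve Body.
  the server's payoff to serve Wide: q·(-3) + (1−q)·4 = -7q + 4
  the server's payoff to serve Body: q·4 + (1−q)·3 = q + 3
  -7q + 4 = q + 3  ⇒  -8q = -1  ⇒  q = 1/8.
The value is the server's expected payoff against this mix (using serve Wide): (1/8)·(-3) + (7/8)·4 = 25/8.

v = 25/8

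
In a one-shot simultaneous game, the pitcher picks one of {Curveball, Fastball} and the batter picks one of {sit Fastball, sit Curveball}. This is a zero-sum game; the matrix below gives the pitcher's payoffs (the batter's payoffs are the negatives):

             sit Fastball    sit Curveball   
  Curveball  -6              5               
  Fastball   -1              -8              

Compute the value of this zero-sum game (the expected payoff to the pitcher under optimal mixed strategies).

v = -53/18

Set the pitcher's expected payoff from Curveball equal to that from Fastball:
  the pitcher's payoff to Curveball: q·(-6) + (1−q)·5 = -11q + 5
  the pitcher's payoff to Fastball: q·(-1) + (1−q)·(-8) = 7q - 8
  -11q + 5 = 7q - 8  ⇒  -18q = -13  ⇒  q = 13/18.
The value is the pitcher's expected payoff against this mix (using Curveball): (13/18)·(-6) + (5/18)·5 = -53/18.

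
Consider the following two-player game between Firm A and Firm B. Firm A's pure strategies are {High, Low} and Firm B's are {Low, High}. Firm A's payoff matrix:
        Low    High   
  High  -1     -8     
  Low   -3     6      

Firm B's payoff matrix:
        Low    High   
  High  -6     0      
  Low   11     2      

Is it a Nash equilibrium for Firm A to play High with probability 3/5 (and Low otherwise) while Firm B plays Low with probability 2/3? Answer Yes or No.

No

Given Firm B's mix q = 2/3, Firm A's payoff from High is -10/3 but from Low is 0. Firm A strictly prefers Low, so Firm A would not mix.
So the proposed profile is not a Nash equilibrium.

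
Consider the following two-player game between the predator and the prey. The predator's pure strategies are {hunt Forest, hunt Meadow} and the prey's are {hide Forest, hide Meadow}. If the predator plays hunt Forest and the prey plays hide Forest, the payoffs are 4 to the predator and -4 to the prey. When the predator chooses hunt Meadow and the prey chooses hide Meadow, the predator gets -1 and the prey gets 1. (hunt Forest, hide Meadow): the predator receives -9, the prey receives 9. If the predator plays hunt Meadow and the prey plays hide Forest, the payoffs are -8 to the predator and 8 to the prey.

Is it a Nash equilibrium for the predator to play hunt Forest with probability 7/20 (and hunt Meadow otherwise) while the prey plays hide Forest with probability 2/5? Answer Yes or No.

Yes

Check the prey's indifference given the predator's mix p = 7/20:
  payoff from hide Forest = 19/5; payoff from hide Meadow = 19/5 — equal.
Check the predator's indifference given the prey's mix q = 2/5:
  payoff from hunt Forest = -19/5; payoff from hunt Meadow = -19/5 — equal.
Both players are indifferent, so neither can profitably deviate.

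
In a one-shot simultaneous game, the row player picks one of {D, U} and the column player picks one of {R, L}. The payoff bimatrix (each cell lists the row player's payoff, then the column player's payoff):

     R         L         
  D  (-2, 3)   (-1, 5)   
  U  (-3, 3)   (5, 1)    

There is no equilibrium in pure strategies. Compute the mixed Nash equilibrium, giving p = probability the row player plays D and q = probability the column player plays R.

p = 1/2, q = 6/7

The column player's indifference between R and L determines the row player's mixing probability p:
  the column player's payoff to R: p·3 + (1−p)·3 = 3
  the column player's payoff to L: p·5 + (1−p)·1 = 4p + 1
  3 = 4p + 1  ⇒  -4p = -2  ⇒  p = 1/2.
Set the row player's expected payoff from D equal to that from U:
  the row player's payoff to D: q·(-2) + (1−q)·(-1) = -q - 1
  the row player's payoff to U: q·(-3) + (1−q)·5 = -8q + 5
  -q - 1 = -8q + 5  ⇒  7q = 6  ⇒  q = 6/7.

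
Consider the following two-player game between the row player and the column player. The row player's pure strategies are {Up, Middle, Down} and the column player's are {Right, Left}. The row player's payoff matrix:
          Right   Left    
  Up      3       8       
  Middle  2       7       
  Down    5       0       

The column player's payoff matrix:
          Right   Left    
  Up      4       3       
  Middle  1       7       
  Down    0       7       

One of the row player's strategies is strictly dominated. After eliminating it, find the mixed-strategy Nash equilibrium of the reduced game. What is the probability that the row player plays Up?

p = 7/8

The row player's strategy Middle is strictly dominated by Up: 3 > 2 and 8 > 7. Eliminate Middle.
The row player's mix must leave the column player indifferent between Right and Left.
  the column player's payoff from Right: p·4 + (1−p)·0 = 4p
  the column player's payoff from Left: p·3 + (1−p)·7 = -4p + 7
  4p = -4p + 7  ⇒  8p = 7  ⇒  p = 7/8.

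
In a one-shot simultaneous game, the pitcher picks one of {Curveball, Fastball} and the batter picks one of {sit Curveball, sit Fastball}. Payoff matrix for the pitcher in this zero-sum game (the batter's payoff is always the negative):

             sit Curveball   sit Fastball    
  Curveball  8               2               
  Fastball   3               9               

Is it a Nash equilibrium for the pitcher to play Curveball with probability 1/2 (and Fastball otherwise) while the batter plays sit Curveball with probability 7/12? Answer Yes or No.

Check the batter's indifference given the pitcher's mix p = 1/2:
  payoff from sit Curveball = -11/2; payoff from sit Fastball = -11/2 — equal.
Check the pitcher's indifference given the batter's mix q = 7/12:
  payoff from Curveball = 11/2; payoff from Fastball = 11/2 — equal.
Both players are indifferent, so neither can profitably deviate.

Yes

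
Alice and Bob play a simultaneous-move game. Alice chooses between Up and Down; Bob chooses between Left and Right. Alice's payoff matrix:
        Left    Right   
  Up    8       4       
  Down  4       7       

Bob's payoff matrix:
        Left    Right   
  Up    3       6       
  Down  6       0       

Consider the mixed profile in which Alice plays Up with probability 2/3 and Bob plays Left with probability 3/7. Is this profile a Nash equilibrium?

Yes

Check Bob's indifference given Alice's mix p = 2/3:
  payoff from Left = 4; payoff from Right = 4 — equal.
Check Alice's indifference given Bob's mix q = 3/7:
  payoff from Up = 40/7; payoff from Down = 40/7 — equal.
Both players are indifferent, so neither can profitably deviate.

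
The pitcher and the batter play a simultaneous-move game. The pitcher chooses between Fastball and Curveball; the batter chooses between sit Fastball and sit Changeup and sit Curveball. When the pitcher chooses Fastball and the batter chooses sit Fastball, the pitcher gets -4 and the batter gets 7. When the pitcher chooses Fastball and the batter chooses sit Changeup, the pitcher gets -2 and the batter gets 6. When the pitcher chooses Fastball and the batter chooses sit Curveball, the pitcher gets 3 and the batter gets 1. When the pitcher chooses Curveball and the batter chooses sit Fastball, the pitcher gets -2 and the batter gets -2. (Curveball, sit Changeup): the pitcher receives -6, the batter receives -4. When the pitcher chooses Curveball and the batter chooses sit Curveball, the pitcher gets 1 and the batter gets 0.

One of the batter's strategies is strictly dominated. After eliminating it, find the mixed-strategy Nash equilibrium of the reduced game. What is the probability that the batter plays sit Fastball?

The batter's strategy sit Changeup is strictly dominated by sit Fastball: 7 > 6 and -2 > -4. Eliminate sit Changeup.
The batter's mix must leave the pitcher indifferent between Fastball and Curveball.
  the pitcher's expected payoff from Fastball: q·(-4) + (1−q)·3 = -7q + 3
  the pitcher's expected payoff from Curveball: q·(-2) + (1−q)·1 = -3q + 1
  -7q + 3 = -3q + 1  ⇒  -4q = -2  ⇒  q = 1/2.

q = 1/2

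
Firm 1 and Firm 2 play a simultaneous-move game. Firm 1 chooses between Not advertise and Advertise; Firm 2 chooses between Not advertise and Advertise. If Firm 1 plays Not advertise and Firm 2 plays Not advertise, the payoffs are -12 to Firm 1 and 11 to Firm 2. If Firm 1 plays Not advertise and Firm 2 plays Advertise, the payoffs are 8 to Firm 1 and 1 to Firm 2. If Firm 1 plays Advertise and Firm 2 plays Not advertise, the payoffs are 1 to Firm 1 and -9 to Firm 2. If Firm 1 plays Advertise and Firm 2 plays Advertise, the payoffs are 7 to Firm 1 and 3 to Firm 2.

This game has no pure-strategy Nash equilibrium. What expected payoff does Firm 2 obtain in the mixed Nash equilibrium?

For Firm 2 to be willing to mix, Firm 2 must be indifferent between Not advertise and Advertise, which pins down Firm 1's mix.
  Firm 2's expected payoff from Not advertise: p·11 + (1−p)·(-9) = 20p - 9
  Firm 2's expected payoff from Advertise: p·1 + (1−p)·3 = -2p + 3
  20p - 9 = -2p + 3  ⇒  22p = 12  ⇒  p = 6/11.
At equilibrium Firm 2 is indifferent across columns, so Firm 2's payoff equals the payoff from Not advertise: (6/11)·11 + (5/11)·(-9) = 21/11.

21/11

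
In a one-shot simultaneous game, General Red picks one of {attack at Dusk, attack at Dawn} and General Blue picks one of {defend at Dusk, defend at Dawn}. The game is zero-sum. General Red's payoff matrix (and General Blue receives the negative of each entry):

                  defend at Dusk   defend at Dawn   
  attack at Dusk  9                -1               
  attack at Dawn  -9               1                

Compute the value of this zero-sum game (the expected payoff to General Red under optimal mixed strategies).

General Red's indifference between attack at Dusk and attack at Dawn determines General Blue's mixing probability q:
  General Red's expected payoff from attack at Dusk: q·9 + (1−q)·(-1) = 10q - 1
  General Red's expected payoff from attack at Dawn: q·(-9) + (1−q)·1 = -10q + 1
  10q - 1 = -10q + 1  ⇒  20q = 2  ⇒  q = 1/10.
The value is General Red's expected payoff against this mix (using attack at Dusk): (1/10)·9 + (9/10)·(-1) = 0.

v = 0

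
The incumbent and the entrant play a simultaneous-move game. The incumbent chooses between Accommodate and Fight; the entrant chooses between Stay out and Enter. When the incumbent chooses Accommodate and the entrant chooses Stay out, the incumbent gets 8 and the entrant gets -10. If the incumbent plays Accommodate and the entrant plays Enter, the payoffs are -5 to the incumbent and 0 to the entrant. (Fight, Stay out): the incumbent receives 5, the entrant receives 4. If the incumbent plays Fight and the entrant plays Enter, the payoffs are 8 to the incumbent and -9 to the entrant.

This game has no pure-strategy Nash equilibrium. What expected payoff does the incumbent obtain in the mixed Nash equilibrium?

Set the incumbent's expected payoff from Accommodate equal to that from Fight:
  the incumbent's expected payoff from Accommodate: q·8 + (1−q)·(-5) = 13q - 5
  the incumbent's expected payoff from Fight: q·5 + (1−q)·8 = -3q + 8
  13q - 5 = -3q + 8  ⇒  16q = 13  ⇒  q = 13/16.
At equilibrium the incumbent is indifferent across rows, so the incumbent's payoff equals the payoff from Accommodate: (13/16)·8 + (3/16)·(-5) = 89/16.

89/16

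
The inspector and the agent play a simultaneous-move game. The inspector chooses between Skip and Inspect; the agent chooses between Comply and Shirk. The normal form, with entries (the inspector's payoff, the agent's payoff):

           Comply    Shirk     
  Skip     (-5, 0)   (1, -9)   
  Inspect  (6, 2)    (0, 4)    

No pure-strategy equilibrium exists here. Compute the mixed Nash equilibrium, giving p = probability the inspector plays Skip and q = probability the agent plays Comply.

p = 2/11, q = 1/12

The inspector's mix must leave the agent indifferent between Comply and Shirk.
  the agent's payoff from Comply: p·0 + (1−p)·2 = -2p + 2
  the agent's payoff from Shirk: p·(-9) + (1−p)·4 = -13p + 4
  -2p + 2 = -13p + 4  ⇒  11p = 2  ⇒  p = 2/11.
In a mixed equilibrium the inspector is indifferent between Skip and Inspect; this condition fixes q.
  the inspector's expected payoff from Skip: q·(-5) + (1−q)·1 = -6q + 1
  the inspector's expected payoff from Inspect: q·6 + (1−q)·0 = 6q
  -6q + 1 = 6q  ⇒  -12q = -1  ⇒  q = 1/12.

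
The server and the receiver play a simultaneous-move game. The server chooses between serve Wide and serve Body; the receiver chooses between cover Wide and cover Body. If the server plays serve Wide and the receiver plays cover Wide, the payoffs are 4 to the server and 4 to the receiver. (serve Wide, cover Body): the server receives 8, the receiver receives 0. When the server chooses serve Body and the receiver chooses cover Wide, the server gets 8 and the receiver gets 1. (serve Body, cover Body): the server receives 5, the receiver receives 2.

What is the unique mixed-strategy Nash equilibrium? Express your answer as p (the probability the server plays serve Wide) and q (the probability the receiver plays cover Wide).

The server's mix must leave the receiver indifferent between cover Wide and cover Body.
  the receiver's payoff to cover Wide: p·4 + (1−p)·1 = 3p + 1
  the receiver's payoff to cover Body: p·0 + (1−p)·2 = -2p + 2
  3p + 1 = -2p + 2  ⇒  5p = 1  ⇒  p = 1/5.
Set the server's expected payoff from serve Wide equal to that from serve Body:
  the server's payoff to serve Wide: q·4 + (1−q)·8 = -4q + 8
  the server's payoff to serve Body: q·8 + (1−q)·5 = 3q + 5
  -4q + 8 = 3q + 5  ⇒  -7q = -3  ⇒  q = 3/7.

p = 1/5, q = 3/7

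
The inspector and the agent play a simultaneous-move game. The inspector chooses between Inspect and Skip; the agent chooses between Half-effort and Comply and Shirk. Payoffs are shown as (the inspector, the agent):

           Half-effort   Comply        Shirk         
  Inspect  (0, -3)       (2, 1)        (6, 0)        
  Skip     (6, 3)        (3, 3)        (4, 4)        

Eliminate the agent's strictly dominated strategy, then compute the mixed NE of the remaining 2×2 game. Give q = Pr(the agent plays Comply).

q = 2/3

The agent's strategy Half-effort is strictly dominated by Shirk: 0 > -3 and 4 > 3. Eliminate Half-effort.
The agent's mix must leave the inspector indifferent between Inspect and Skip.
  the inspector's payoff from Inspect: q·2 + (1−q)·6 = -4q + 6
  the inspector's payoff from Skip: q·3 + (1−q)·4 = -q + 4
  -4q + 6 = -q + 4  ⇒  -3q = -2  ⇒  q = 2/3.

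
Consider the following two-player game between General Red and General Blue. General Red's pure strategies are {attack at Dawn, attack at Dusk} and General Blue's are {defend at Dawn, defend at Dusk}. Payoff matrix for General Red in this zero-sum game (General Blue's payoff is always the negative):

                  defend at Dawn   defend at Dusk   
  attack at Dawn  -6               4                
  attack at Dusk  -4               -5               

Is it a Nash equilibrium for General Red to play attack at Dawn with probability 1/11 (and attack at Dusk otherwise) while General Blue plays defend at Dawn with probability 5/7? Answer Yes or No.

Given General Blue's mix q = 5/7, General Red's payoff from attack at Dawn is -22/7 but from attack at Dusk is -30/7. General Red strictly prefers attack at Dawn, so General Red would not mix.
So the proposed profile is not a Nash equilibrium.

No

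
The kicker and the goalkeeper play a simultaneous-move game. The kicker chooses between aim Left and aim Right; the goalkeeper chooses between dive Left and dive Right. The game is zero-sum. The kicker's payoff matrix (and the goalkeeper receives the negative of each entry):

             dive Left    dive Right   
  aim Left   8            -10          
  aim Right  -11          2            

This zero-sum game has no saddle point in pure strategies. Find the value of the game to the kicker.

In a mixed equilibrium the kicker is indifferent between aim Left and aim Right; this condition fixes q.
  the kicker's payoff from aim Left: q·8 + (1−q)·(-10) = 18q - 10
  the kicker's payoff from aim Right: q·(-11) + (1−q)·2 = -13q + 2
  18q - 10 = -13q + 2  ⇒  31q = 12  ⇒  q = 12/31.
The value is the kicker's expected payoff against this mix (using aim Left): (12/31)·8 + (19/31)·(-10) = -94/31.

v = -94/31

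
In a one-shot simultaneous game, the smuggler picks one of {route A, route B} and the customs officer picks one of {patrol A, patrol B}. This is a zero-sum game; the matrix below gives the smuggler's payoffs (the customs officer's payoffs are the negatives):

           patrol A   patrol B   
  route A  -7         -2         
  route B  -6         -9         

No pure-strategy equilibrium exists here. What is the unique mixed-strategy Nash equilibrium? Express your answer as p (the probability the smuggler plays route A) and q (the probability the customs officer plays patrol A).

The customs officer's indifference between patrol A and patrol B determines the smuggler's mixing probability p:
  the customs officer's payoff from patrol A: p·7 + (1−p)·6 = p + 6
  the customs officer's payoff from patrol B: p·2 + (1−p)·9 = -7p + 9
  p + 6 = -7p + 9  ⇒  8p = 3  ⇒  p = 3/8.
The smuggler's indifference between route A and route B determines the customs officer's mixing probability q:
  the smuggler's expected payoff from route A: q·(-7) + (1−q)·(-2) = -5q - 2
  the smuggler's expected payoff from route B: q·(-6) + (1−q)·(-9) = 3q - 9
  -5q - 2 = 3q - 9  ⇒  -8q = -7  ⇒  q = 7/8.

p = 3/8, q = 7/8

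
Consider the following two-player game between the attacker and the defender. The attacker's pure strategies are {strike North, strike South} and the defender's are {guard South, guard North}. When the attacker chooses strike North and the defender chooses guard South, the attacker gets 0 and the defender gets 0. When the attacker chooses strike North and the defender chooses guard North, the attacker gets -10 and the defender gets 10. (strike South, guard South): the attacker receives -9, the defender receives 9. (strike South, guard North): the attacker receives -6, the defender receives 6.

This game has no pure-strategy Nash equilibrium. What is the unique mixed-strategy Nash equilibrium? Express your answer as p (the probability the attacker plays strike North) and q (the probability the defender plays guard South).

The defender's indifference between guard South and guard North determines the attacker's mixing probability p:
  the defender's payoff to guard South: p·0 + (1−p)·9 = -9p + 9
  the defender's payoff to guard North: p·10 + (1−p)·6 = 4p + 6
  -9p + 9 = 4p + 6  ⇒  -13p = -3  ⇒  p = 3/13.
In a mixed equilibrium the attacker is indifferent between strike North and strike South; this condition fixes q.
  the attacker's expected payoff from strike North: q·0 + (1−q)·(-10) = 10q - 10
  the attacker's expected payoff from strike South: q·(-9) + (1−q)·(-6) = -3q - 6
  10q - 10 = -3q - 6  ⇒  13q = 4  ⇒  q = 4/13.

p = 3/13, q = 4/13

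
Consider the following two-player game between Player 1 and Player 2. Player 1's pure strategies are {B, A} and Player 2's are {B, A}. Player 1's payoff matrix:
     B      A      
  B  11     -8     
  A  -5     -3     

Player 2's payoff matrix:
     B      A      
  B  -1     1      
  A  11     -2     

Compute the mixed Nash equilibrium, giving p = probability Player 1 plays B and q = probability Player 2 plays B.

p = 13/15, q = 5/21

Player 1's mix must leave Player 2 indifferent between B and A.
  Player 2's payoff from B: p·(-1) + (1−p)·11 = -12p + 11
  Player 2's payoff from A: p·1 + (1−p)·(-2) = 3p - 2
  -12p + 11 = 3p - 2  ⇒  -15p = -13  ⇒  p = 13/15.
For Player 1 to be willing to mix, Player 1 must be indifferent between B and A, which pins down Player 2's mix.
  Player 1's payoff from B: q·11 + (1−q)·(-8) = 19q - 8
  Player 1's payoff from A: q·(-5) + (1−q)·(-3) = -2q - 3
  19q - 8 = -2q - 3  ⇒  21q = 5  ⇒  q = 5/21.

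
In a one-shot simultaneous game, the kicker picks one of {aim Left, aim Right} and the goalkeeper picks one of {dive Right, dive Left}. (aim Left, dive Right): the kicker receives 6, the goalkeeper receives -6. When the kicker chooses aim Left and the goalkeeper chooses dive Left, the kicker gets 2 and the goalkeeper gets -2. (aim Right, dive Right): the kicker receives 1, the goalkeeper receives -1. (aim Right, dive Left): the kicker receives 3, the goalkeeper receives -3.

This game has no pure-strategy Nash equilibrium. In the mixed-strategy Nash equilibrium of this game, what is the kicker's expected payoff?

The goalkeeper's mix must leave the kicker indifferent between aim Left and aim Right.
  the kicker's payoff from aim Left: q·6 + (1−q)·2 = 4q + 2
  the kicker's payoff from aim Right: q·1 + (1−q)·3 = -2q + 3
  4q + 2 = -2q + 3  ⇒  6q = 1  ⇒  q = 1/6.
At equilibrium the kicker is indifferent across rows, so the kicker's payoff equals the payoff from aim Left: (1/6)·6 + (5/6)·2 = 8/3.

8/3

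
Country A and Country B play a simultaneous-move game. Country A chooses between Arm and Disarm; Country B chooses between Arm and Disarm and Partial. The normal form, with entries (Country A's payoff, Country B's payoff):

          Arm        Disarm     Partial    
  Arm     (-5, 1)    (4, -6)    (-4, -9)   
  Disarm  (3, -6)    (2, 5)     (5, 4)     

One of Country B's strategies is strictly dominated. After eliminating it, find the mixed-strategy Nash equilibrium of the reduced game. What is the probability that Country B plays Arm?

q = 1/5

Country B's strategy Partial is strictly dominated by Disarm: -6 > -9 and 5 > 4. Eliminate Partial.
Country B's mix must leave Country A indifferent between Arm and Disarm.
  Country A's payoff from Arm: q·(-5) + (1−q)·4 = -9q + 4
  Country A's payoff from Disarm: q·3 + (1−q)·2 = q + 2
  -9q + 4 = q + 2  ⇒  -10q = -2  ⇒  q = 1/5.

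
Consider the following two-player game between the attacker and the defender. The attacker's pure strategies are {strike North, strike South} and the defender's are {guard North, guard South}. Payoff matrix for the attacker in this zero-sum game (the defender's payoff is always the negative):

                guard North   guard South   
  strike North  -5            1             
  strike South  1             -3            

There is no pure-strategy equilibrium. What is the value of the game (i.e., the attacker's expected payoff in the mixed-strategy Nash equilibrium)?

v = -7/5

In a mixed equilibrium the attacker is indifferent between strike North and strike South; this condition fixes q.
  the attacker's expected payoff from strike North: q·(-5) + (1−q)·1 = -6q + 1
  the attacker's expected payoff from strike South: q·1 + (1−q)·(-3) = 4q - 3
  -6q + 1 = 4q - 3  ⇒  -10q = -4  ⇒  q = 2/5.
The value is the attacker's expected payoff against this mix (using strike North): (2/5)·(-5) + (3/5)·1 = -7/5.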